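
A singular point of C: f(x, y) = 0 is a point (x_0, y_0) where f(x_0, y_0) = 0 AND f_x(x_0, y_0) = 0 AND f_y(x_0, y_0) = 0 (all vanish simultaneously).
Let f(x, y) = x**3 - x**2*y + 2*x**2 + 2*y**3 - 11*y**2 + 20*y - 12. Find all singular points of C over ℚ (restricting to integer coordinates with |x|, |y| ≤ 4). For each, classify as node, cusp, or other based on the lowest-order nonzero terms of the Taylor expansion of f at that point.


Singular points: {(0, 2)}; classification: cusp.

Compute partial derivatives:
  f_x = 3*x**2 - 2*x*y + 4*x.
  f_y = -x**2 + 6*y**2 - 22*y + 20.
Scan x_0 ∈ {−4, ..., 4}. For each x_0, f_y(x_0, y) is a polynomial in y; find its integer roots y ∈ {−4, ..., 4}, then test f_x and f at those candidates.
  x = -4: f_y(-4, y) = 6*y**2 - 22*y + 4; no integer root y with |y| ≤ 4.
  x = -3: f_y(-3, y) = 6*y**2 - 22*y + 11; no integer root y with |y| ≤ 4.
  x = -2: f_y(-2, y) = 6*y**2 - 22*y + 16; vanishes at y ∈ {1}. (-2, 1): f_x = 8 ≠ 0.
  x = -1: f_y(-1, y) = 6*y**2 - 22*y + 19; no integer root y with |y| ≤ 4.
  x = 0: f_y(0, y) = 6*y**2 - 22*y + 20; vanishes at y ∈ {2}. (0, 2): f_x = 0, f = 0 — SINGULAR.
  x = 1: f_y(1, y) = 6*y**2 - 22*y + 19; no integer root y with |y| ≤ 4.
  x = 2: f_y(2, y) = 6*y**2 - 22*y + 16; vanishes at y ∈ {1}. (2, 1): f_x = 16 ≠ 0.
  x = 3: f_y(3, y) = 6*y**2 - 22*y + 11; no integer root y with |y| ≤ 4.
  x = 4: f_y(4, y) = 6*y**2 - 22*y + 4; no integer root y with |y| ≤ 4.
Only singular point on the grid: (0, 2).
Classify: substitute x = 0 + u, y = 2 + v and expand: f = u**3 - u**2*v + 2*v**3 + v**2.
No constant or linear terms (consistent with a singular point). Quadratic part: v**2. Cubic part: u**3 - u**2*v + 2*v**3.
The quadratic part v**2 is a perfect square, so there is a single (double) tangent line v = 0, i.e. y = 2. Restricting the cubic part to that line (v = 0) leaves u**3 ≠ 0, so f is not divisible by v and the branch is v² ≈ -u**3 to lowest order — this is a cusp.
Classification: cusp.


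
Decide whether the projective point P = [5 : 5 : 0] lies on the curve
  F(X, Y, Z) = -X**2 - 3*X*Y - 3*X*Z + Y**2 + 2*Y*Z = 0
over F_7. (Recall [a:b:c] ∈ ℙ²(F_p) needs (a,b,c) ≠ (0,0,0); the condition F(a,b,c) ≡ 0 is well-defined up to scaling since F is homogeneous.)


F(5,5,0) ≡ 2 (mod 7); P is NOT on the curve.

Evaluate F(5, 5, 0) term-by-term (mod 7).
  -X**2 ↦ -1·25·1·1 = -25
  -3*X*Y ↦ -3·5·5·1 = -75
  -3*X*Z ↦ -3·5·1·0 = 0
  Y**2 ↦ 1·1·25·1 = 25
  2*Y*Z ↦ 2·1·5·0 = 0
Sum: F(5, 5, 0) = (-25) + (-75) + (0) + (25) + (0) = -75.
Reducing mod 7: -75 ≡ 2 (mod 7).
Since F(a, b, c) ≡ 2 ≠ 0 (mod 7), P does NOT lie on the curve.


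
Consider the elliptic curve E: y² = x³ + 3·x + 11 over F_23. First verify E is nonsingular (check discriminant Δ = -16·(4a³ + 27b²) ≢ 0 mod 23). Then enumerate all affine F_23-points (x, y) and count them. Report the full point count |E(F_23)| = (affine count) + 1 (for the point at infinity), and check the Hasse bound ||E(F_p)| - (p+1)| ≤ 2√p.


Affine points = {(2, 5), (2, 18), (3, 1), (3, 22), (4, 8), (4, 15), (5, 6), (5, 17), (8, 8), (8, 15), (9, 10), (9, 13), (10, 11), (10, 12), (11, 8), (11, 15), (12, 2), (12, 21), (13, 4), (13, 19), (15, 2), (15, 21), (18, 3), (18, 20), (19, 2), (19, 21)}; affine count = 26; |E(F_23)| = 27.

Discriminant check: Δ ∝ 4a³ + 27b² = 4·3³ + 27·11² = 4·27 + 27·121 ≡ 17 (mod 23). Nonzero ⇒ E is nonsingular.
For each x ∈ F_23, compute rhs = x³ + 3·x + 11 mod 23, then count y ∈ F_23 with y² ≡ rhs.
  x = 0: rhs = 11, matching y values: none (0 points).
  x = 1: rhs = 15, matching y values: none (0 points).
  x = 2: rhs = 2, matching y values: 5, 18 (2 points).
  x = 3: rhs = 1, matching y values: 1, 22 (2 points).
  x = 4: rhs = 18, matching y values: 8, 15 (2 points).
  x = 5: rhs = 13, matching y values: 6, 17 (2 points).
  x = 6: rhs = 15, matching y values: none (0 points).
  x = 7: rhs = 7, matching y values: none (0 points).
  x = 8: rhs = 18, matching y values: 8, 15 (2 points).
  x = 9: rhs = 8, matching y values: 10, 13 (2 points).
  x = 10: rhs = 6, matching y values: 11, 12 (2 points).
  x = 11: rhs = 18, matching y values: 8, 15 (2 points).
  x = 12: rhs = 4, matching y values: 2, 21 (2 points).
  x = 13: rhs = 16, matching y values: 4, 19 (2 points).
  x = 14: rhs = 14, matching y values: none (0 points).
  x = 15: rhs = 4, matching y values: 2, 21 (2 points).
  x = 16: rhs = 15, matching y values: none (0 points).
  x = 17: rhs = 7, matching y values: none (0 points).
  x = 18: rhs = 9, matching y values: 3, 20 (2 points).
  x = 19: rhs = 4, matching y values: 2, 21 (2 points).
  x = 20: rhs = 21, matching y values: none (0 points).
  x = 21: rhs = 20, matching y values: none (0 points).
  x = 22: rhs = 7, matching y values: none (0 points).
Total affine count: 26.
Full point count |E(F_23)| = 26 + 1 = 27.
Hasse bound: |27 − (23+1)| = |3| = 3 ≤ 2√23 ≈ 9.5917 ✓.


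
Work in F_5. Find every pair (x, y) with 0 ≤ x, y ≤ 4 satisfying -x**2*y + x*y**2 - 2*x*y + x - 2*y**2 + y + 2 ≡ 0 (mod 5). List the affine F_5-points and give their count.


Affine F_5-points: {(1, 1), (1, 2), (2, 2), (3, 0), (3, 4), (4, 1), (4, 3)}; count = 7.

For each of the 25 pairs (x, y) ∈ F_5², evaluate f(x, y) mod 5. Record the zeros.
  x = 0: [0↦2, 1↦1, 2↦1, 3↦2, 4↦4]  zeros at y ∈ ∅
  x = 1: [0↦3, 1↦0, 2↦0, 3↦3, 4↦4]  zeros at y ∈ {1, 2}
  x = 2: [0↦4, 1↦2, 2↦0, 3↦3, 4↦1]  zeros at y ∈ {2}
  x = 3: [0↦0, 1↦2, 2↦1, 3↦2, 4↦0]  zeros at y ∈ {0, 4}
  x = 4: [0↦1, 1↦0, 2↦3, 3↦0, 4↦1]  zeros at y ∈ {1, 3}
Collecting zeros: affine points = {(1, 1), (1, 2), (2, 2), (3, 0), (3, 4), (4, 1), (4, 3)}.
Total count |C(F_5)_aff| = 7.


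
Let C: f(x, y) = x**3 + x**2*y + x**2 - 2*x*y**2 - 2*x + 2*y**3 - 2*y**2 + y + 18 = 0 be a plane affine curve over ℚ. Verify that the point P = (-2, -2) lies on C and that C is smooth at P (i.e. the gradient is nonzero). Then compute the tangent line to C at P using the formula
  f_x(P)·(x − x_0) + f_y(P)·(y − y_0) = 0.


Tangent line at P: 6*x + 21*y + 54 = 0.

Step 1: f(-2, -2) = 0, so P lies on C.
Step 2: partial derivatives
  f_x(x, y) = 3*x**2 + 2*x*y + 2*x - 2*y**2 - 2, f_y(x, y) = x**2 - 4*x*y + 6*y**2 - 4*y + 1.
  f_x(P) = 6, f_y(P) = 21 (gradient nonzero, so P is smooth).
Step 3: tangent line at P: 6·(x − -2) + 21·(y − -2) = 0.
Expanding: 6*x + 21*y + 54 = 0.


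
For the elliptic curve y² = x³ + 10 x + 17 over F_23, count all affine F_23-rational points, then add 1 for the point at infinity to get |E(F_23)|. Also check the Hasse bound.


Affine points = {(4, 11), (4, 12), (5, 10), (5, 13), (7, 4), (7, 19), (9, 10), (9, 13), (10, 6), (10, 17), (11, 3), (11, 20), (12, 5), (12, 18), (14, 7), (14, 16), (15, 0), (16, 8), (16, 15), (18, 7), (18, 16), (20, 11), (20, 12), (21, 9), (21, 14), (22, 11), (22, 12)}; affine count = 27; |E(F_23)| = 28.

Discriminant check: Δ ∝ 4a³ + 27b² = 4·10³ + 27·17² = 4·1000 + 27·289 ≡ 4 (mod 23). Nonzero ⇒ E is nonsingular.
For each x ∈ F_23, compute rhs = x³ + 10·x + 17 mod 23, then count y ∈ F_23 with y² ≡ rhs.
  x = 0: rhs = 17, matching y values: none (0 points).
  x = 1: rhs = 5, matching y values: none (0 points).
  x = 2: rhs = 22, matching y values: none (0 points).
  x = 3: rhs = 5, matching y values: none (0 points).
  x = 4: rhs = 6, matching y values: 11, 12 (2 points).
  x = 5: rhs = 8, matching y values: 10, 13 (2 points).
  x = 6: rhs = 17, matching y values: none (0 points).
  x = 7: rhs = 16, matching y values: 4, 19 (2 points).
  x = 8: rhs = 11, matching y values: none (0 points).
  x = 9: rhs = 8, matching y values: 10, 13 (2 points).
  x = 10: rhs = 13, matching y values: 6, 17 (2 points).
  x = 11: rhs = 9, matching y values: 3, 20 (2 points).
  x = 12: rhs = 2, matching y values: 5, 18 (2 points).
  x = 13: rhs = 21, matching y values: none (0 points).
  x = 14: rhs = 3, matching y values: 7, 16 (2 points).
  x = 15: rhs = 0, matching y values: 0 (1 points).
  x = 16: rhs = 18, matching y values: 8, 15 (2 points).
  x = 17: rhs = 17, matching y values: none (0 points).
  x = 18: rhs = 3, matching y values: 7, 16 (2 points).
  x = 19: rhs = 5, matching y values: none (0 points).
  x = 20: rhs = 6, matching y values: 11, 12 (2 points).
  x = 21: rhs = 12, matching y values: 9, 14 (2 points).
  x = 22: rhs = 6, matching y values: 11, 12 (2 points).
Total affine count: 27.
Full point count |E(F_23)| = 27 + 1 = 28.
Hasse bound: |28 − (23+1)| = |4| = 4 ≤ 2√23 ≈ 9.5917 ✓.


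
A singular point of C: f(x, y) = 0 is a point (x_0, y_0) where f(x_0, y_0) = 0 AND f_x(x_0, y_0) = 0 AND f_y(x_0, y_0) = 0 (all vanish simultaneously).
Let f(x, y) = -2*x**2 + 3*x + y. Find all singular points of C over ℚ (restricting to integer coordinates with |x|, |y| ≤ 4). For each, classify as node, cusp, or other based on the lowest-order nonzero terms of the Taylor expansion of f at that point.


No singular points in the scanned grid; C is smooth there.

Compute partial derivatives:
  f_x = 3 - 4*x.
  f_y = 1.
f_y = 1 is a nonzero constant, so f_y never vanishes: no point (x, y) can satisfy f = f_x = f_y = 0. In particular no (x, y) ∈ {−4, ..., 4}² is singular; the curve is smooth.


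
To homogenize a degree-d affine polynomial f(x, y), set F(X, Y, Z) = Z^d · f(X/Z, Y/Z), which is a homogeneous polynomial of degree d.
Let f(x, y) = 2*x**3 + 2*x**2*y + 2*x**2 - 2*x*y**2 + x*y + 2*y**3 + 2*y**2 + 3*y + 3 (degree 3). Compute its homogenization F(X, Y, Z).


F(X, Y, Z) = 2*X**3 + 2*X**2*Y + 2*X**2*Z - 2*X*Y**2 + X*Y*Z + 2*Y**3 + 2*Y**2*Z + 3*Y*Z**2 + 3*Z**3

deg(f) = 3.
Substitute x = X/Z, y = Y/Z into f, then multiply by Z^3.
  monomial 2·x^3·y^0 ↦ 2·X^3·Y^0·Z^0.
  monomial 2·x^2·y^1 ↦ 2·X^2·Y^1·Z^0.
  monomial 2·x^2·y^0 ↦ 2·X^2·Y^0·Z^1.
  monomial -2·x^1·y^2 ↦ -2·X^1·Y^2·Z^0.
  monomial 1·x^1·y^1 ↦ 1·X^1·Y^1·Z^1.
  monomial 2·x^0·y^3 ↦ 2·X^0·Y^3·Z^0.
  monomial 2·x^0·y^2 ↦ 2·X^0·Y^2·Z^1.
  monomial 3·x^0·y^1 ↦ 3·X^0·Y^1·Z^2.
  monomial 3·x^0·y^0 ↦ 3·X^0·Y^0·Z^3.
Collecting: F(X, Y, Z) = 2*X**3 + 2*X**2*Y + 2*X**2*Z - 2*X*Y**2 + X*Y*Z + 2*Y**3 + 2*Y**2*Z + 3*Y*Z**2 + 3*Z**3.


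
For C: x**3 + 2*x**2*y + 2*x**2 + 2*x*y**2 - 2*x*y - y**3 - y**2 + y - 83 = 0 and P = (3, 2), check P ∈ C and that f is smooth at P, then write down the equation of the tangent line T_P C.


Tangent line at P: 67*x + 21*y - 243 = 0.

Step 1: f(3, 2) = 0, so P lies on C.
Step 2: partial derivatives
  f_x(x, y) = 3*x**2 + 4*x*y + 4*x + 2*y**2 - 2*y, f_y(x, y) = 2*x**2 + 4*x*y - 2*x - 3*y**2 - 2*y + 1.
  f_x(P) = 67, f_y(P) = 21 (gradient nonzero, so P is smooth).
Step 3: tangent line at P: 67·(x − 3) + 21·(y − 2) = 0.
Expanding: 67*x + 21*y - 243 = 0.


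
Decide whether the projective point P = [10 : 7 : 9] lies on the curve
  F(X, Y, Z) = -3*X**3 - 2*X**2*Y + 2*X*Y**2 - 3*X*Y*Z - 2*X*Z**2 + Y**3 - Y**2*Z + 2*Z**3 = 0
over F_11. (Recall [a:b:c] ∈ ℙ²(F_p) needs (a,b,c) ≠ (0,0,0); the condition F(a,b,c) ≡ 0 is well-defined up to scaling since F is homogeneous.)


F(10,7,9) ≡ 7 (mod 11); P is NOT on the curve.

Evaluate F(10, 7, 9) term-by-term (mod 11).
  -3*X**3 ↦ -3·1000·1·1 = -3000
  -2*X**2*Y ↦ -2·100·7·1 = -1400
  2*X*Y**2 ↦ 2·10·49·1 = 980
  -3*X*Y*Z ↦ -3·10·7·9 = -1890
  -2*X*Z**2 ↦ -2·10·1·81 = -1620
  Y**3 ↦ 1·1·343·1 = 343
  -Y**2*Z ↦ -1·1·49·9 = -441
  2*Z**3 ↦ 2·1·1·729 = 1458
Sum: F(10, 7, 9) = (-3000) + (-1400) + (980) + (-1890) + (-1620) + (343) + (-441) + (1458) = -5570.
Reducing mod 11: -5570 ≡ 7 (mod 11).
Since F(a, b, c) ≡ 7 ≠ 0 (mod 11), P does NOT lie on the curve.


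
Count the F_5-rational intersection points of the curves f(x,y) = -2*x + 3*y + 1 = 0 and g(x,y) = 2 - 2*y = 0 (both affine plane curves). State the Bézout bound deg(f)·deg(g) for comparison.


Common zeros: {(2, 1)}; count = 1; Bézout bound = 1.

deg(f) = 1, deg(g) = 1, so Bézout bound = 1.
Scan x ∈ F_5. For each x, list the y ∈ F_5 with f(x, y) ≡ 0 and those with g(x, y) ≡ 0 (mod 5); the common zeros in that column are the intersection.
  x = 0: f ≡ 0 at y ∈ {3}; g ≡ 0 at y ∈ {1}; common: ∅.
  x = 1: f ≡ 0 at y ∈ {2}; g ≡ 0 at y ∈ {1}; common: ∅.
  x = 2: f ≡ 0 at y ∈ {1}; g ≡ 0 at y ∈ {1}; common: {1}.
  x = 3: f ≡ 0 at y ∈ {0}; g ≡ 0 at y ∈ {1}; common: ∅.
  x = 4: f ≡ 0 at y ∈ {4}; g ≡ 0 at y ∈ {1}; common: ∅.
Collecting: common zeros = {(2, 1)}, so the count is 1.
Comparison with the Bézout bound: 1 ≤ 1 = deg(f)·deg(g), as expected for curves with no common component (the bound is attained).


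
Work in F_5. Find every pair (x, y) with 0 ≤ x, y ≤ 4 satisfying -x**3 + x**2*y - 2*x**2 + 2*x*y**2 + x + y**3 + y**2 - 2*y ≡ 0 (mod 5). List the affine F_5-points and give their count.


Affine F_5-points: {(0, 0), (0, 1), (0, 3), (4, 2)}; count = 4.

For each of the 25 pairs (x, y) ∈ F_5², evaluate f(x, y) mod 5. Record the zeros.
  x = 0: [0↦0, 1↦0, 2↦3, 3↦0, 4↦2]  zeros at y ∈ {0, 1, 3}
  x = 1: [0↦3, 1↦1, 2↦1, 3↦4, 4↦1]  zeros at y ∈ ∅
  x = 2: [0↦1, 1↦4, 2↦3, 3↦4, 4↦3]  zeros at y ∈ ∅
  x = 3: [0↦3, 1↦3, 2↦3, 3↦4, 4↦2]  zeros at y ∈ ∅
  x = 4: [0↦3, 1↦2, 2↦0, 3↦3, 4↦2]  zeros at y ∈ {2}
Collecting zeros: affine points = {(0, 0), (0, 1), (0, 3), (4, 2)}.
Total count |C(F_5)_aff| = 4.


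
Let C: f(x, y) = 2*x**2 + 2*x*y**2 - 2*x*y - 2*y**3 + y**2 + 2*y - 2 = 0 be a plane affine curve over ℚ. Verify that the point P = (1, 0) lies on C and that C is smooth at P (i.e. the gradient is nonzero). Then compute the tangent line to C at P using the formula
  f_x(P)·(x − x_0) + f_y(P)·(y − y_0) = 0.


Tangent line at P: 4*x - 4 = 0.

Step 1: f(1, 0) = 0, so P lies on C.
Step 2: partial derivatives
  f_x(x, y) = 4*x + 2*y**2 - 2*y, f_y(x, y) = 4*x*y - 2*x - 6*y**2 + 2*y + 2.
  f_x(P) = 4, f_y(P) = 0 (gradient nonzero, so P is smooth).
Step 3: tangent line at P: 4·(x − 1) + 0·(y − 0) = 0.
Expanding: 4*x - 4 = 0.


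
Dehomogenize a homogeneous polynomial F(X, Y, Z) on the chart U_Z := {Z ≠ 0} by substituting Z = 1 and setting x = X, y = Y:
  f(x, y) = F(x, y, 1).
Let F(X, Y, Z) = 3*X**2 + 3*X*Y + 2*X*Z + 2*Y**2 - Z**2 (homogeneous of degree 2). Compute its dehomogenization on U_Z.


f(x, y) = 3*x**2 + 3*x*y + 2*x + 2*y**2 - 1

On U_Z we set Z = 1. Each monomial c·X^i·Y^j·Z^k in F becomes c·x^i·y^j·1^k = c·x^i·y^j.
Substituting Z = 1: F(X, Y, 1) = 3*x**2 + 3*x*y + 2*x + 2*y**2 - 1.
Note: deg(f) ≤ deg(F) = 2; strict inequality happens when F is divisible by Z (lost terms).


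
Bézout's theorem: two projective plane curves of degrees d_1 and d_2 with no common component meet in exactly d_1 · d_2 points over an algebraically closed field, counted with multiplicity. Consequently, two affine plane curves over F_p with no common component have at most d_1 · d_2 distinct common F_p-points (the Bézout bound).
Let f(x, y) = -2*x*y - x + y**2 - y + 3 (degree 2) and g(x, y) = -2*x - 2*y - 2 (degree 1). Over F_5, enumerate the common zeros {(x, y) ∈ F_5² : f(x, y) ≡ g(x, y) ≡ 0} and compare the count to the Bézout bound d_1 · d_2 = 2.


Common zeros: {(0, 4), (2, 2)}; count = 2; Bézout bound = 2.

deg(f) = 2, deg(g) = 1, so Bézout bound = 2.
Scan x ∈ F_5. For each x, list the y ∈ F_5 with f(x, y) ≡ 0 and those with g(x, y) ≡ 0 (mod 5); the common zeros in that column are the intersection.
  x = 0: f ≡ 0 at y ∈ {2, 4}; g ≡ 0 at y ∈ {4}; common: {4}.
  x = 1: f ≡ 0 at y ∈ {1, 2}; g ≡ 0 at y ∈ {3}; common: ∅.
  x = 2: f ≡ 0 at y ∈ {2, 3}; g ≡ 0 at y ∈ {2}; common: {2}.
  x = 3: f ≡ 0 at y ∈ {0, 2}; g ≡ 0 at y ∈ {1}; common: ∅.
  x = 4: f ≡ 0 at y ∈ {2}; g ≡ 0 at y ∈ {0}; common: ∅.
Collecting: common zeros = {(0, 4), (2, 2)}, so the count is 2.
Comparison with the Bézout bound: 2 ≤ 2 = deg(f)·deg(g), as expected for curves with no common component (the bound is attained).


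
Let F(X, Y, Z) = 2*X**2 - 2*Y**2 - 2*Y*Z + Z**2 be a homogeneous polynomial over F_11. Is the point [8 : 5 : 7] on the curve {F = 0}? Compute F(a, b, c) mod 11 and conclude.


F(8,5,7) ≡ 2 (mod 11); P is NOT on the curve.

Evaluate F(8, 5, 7) term-by-term (mod 11).
  2*X**2 ↦ 2·64·1·1 = 128
  -2*Y**2 ↦ -2·1·25·1 = -50
  -2*Y*Z ↦ -2·1·5·7 = -70
  Z**2 ↦ 1·1·1·49 = 49
Sum: F(8, 5, 7) = (128) + (-50) + (-70) + (49) = 57.
Reducing mod 11: 57 ≡ 2 (mod 11).
Since F(a, b, c) ≡ 2 ≠ 0 (mod 11), P does NOT lie on the curve.


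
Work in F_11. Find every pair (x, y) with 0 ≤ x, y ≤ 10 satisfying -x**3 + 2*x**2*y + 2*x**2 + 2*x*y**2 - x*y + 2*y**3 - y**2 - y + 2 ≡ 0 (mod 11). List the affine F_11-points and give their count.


Affine F_11-points: {(0, 3), (0, 4), (0, 10), (1, 3), (2, 4), (2, 5), (2, 6), (4, 7), (5, 10), (6, 10), (7, 3), (8, 4), (10, 6)}; count = 13.

For each of the 121 pairs (x, y) ∈ F_11², evaluate f(x, y) mod 11. Record the zeros.
  x = 0: [0↦2, 1↦2, 2↦1, 3↦0, 4↦0, 5↦2, 6↦7, 7↦5, 8↦8, 9↦6, 10↦0]  zeros at y ∈ {3, 4, 10}
  x = 1: [0↦3, 1↦6, 2↦1, 3↦0, 4↦4, 5↦3, 6↦9, 7↦1, 8↦2, 9↦2, 10↦2]  zeros at y ∈ {3}
  x = 2: [0↦2, 1↦1, 2↦7, 3↦10, 4↦0, 5↦0, 6↦0, 7↦1, 8↦4, 9↦10, 10↦9]  zeros at y ∈ {4, 5, 6}
  x = 3: [0↦4, 1↦3, 2↦2, 3↦2, 4↦4, 5↦9, 6↦7, 7↦10, 8↦8, 9↦2, 10↦4]  zeros at y ∈ ∅
  x = 4: [0↦3, 1↦6, 2↦2, 3↦3, 4↦10, 5↦2, 6↦2, 7↦0, 8↦8, 9↦5, 10↦3]  zeros at y ∈ {7}
  x = 5: [0↦4, 1↦4, 2↦1, 3↦7, 4↦1, 5↦6, 6↦1, 7↦9, 8↦9, 9↦2, 10↦0]  zeros at y ∈ {10}
  x = 6: [0↦1, 1↦2, 2↦4, 3↦8, 4↦4, 5↦4, 6↦9, 7↦9, 8↦5, 9↦9, 10↦0]  zeros at y ∈ {10}
  x = 7: [0↦10, 1↦5, 2↦5, 3↦0, 4↦2, 5↦1, 6↦9, 7↦5, 8↦1, 9↦9, 10↦8]  zeros at y ∈ {3}
  x = 8: [0↦3, 1↦7, 2↦9, 3↦10, 4↦0, 5↦2, 6↦6, 7↦2, 8↦2, 9↦7, 10↦7]  zeros at y ∈ {4}
  x = 9: [0↦7, 1↦2, 2↦10, 3↦10, 4↦3, 5↦1, 6↦5, 7↦5, 8↦2, 9↦8, 10↦2]  zeros at y ∈ ∅
  x = 10: [0↦5, 1↦6, 2↦2, 3↦5, 4↦5, 5↦3, 6↦0, 7↦8, 8↦6, 9↦6, 10↦9]  zeros at y ∈ {6}
Collecting zeros: affine points = {(0, 3), (0, 4), (0, 10), (1, 3), (2, 4), (2, 5), (2, 6), (4, 7), (5, 10), (6, 10), (7, 3), (8, 4), (10, 6)}.
Total count |C(F_11)_aff| = 13.


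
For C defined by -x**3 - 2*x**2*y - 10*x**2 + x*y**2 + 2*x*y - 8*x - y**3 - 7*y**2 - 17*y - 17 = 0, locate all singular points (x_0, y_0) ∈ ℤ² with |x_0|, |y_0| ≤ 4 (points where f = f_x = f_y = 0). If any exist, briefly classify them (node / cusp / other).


Singular points: {(-1, -3)}; classification: node.

Compute partial derivatives:
  f_x = -3*x**2 - 4*x*y - 20*x + y**2 + 2*y - 8.
  f_y = -2*x**2 + 2*x*y + 2*x - 3*y**2 - 14*y - 17.
Scan x_0 ∈ {−4, ..., 4}. For each x_0, f_y(x_0, y) is a polynomial in y; find its integer roots y ∈ {−4, ..., 4}, then test f_x and f at those candidates.
  x = -4: f_y(-4, y) = -3*y**2 - 22*y - 57; no integer root y with |y| ≤ 4.
  x = -3: f_y(-3, y) = -3*y**2 - 20*y - 41; no integer root y with |y| ≤ 4.
  x = -2: f_y(-2, y) = -3*y**2 - 18*y - 29; no integer root y with |y| ≤ 4.
  x = -1: f_y(-1, y) = -3*y**2 - 16*y - 21; vanishes at y ∈ {-3}. (-1, -3): f_x = 0, f = 0 — SINGULAR.
  x = 0: f_y(0, y) = -3*y**2 - 14*y - 17; no integer root y with |y| ≤ 4.
  x = 1: f_y(1, y) = -3*y**2 - 12*y - 17; no integer root y with |y| ≤ 4.
  x = 2: f_y(2, y) = -3*y**2 - 10*y - 21; no integer root y with |y| ≤ 4.
  x = 3: f_y(3, y) = -3*y**2 - 8*y - 29; no integer root y with |y| ≤ 4.
  x = 4: f_y(4, y) = -3*y**2 - 6*y - 41; no integer root y with |y| ≤ 4.
Only singular point on the grid: (-1, -3).
Classify: substitute x = -1 + u, y = -3 + v and expand: f = -u**3 - 2*u**2*v - u**2 + u*v**2 - v**3 + v**2.
No constant or linear terms (consistent with a singular point). Quadratic part: -u**2 + v**2. Cubic part: -u**3 - 2*u**2*v + u*v**2 - v**3.
The quadratic part v**2 - u**2 = (v − u)(v + u) splits into two distinct linear factors, so there are two distinct tangent lines y − -3 = ±(x − -1) — this is a node (ordinary double point).
Classification: node.


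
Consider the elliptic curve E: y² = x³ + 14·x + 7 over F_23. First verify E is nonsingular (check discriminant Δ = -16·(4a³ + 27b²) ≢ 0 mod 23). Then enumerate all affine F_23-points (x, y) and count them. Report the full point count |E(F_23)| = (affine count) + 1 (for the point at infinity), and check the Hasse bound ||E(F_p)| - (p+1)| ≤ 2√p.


Affine points = {(4, 9), (4, 14), (5, 8), (5, 15), (6, 10), (6, 13), (14, 7), (14, 16), (15, 2), (15, 21), (16, 7), (16, 16), (17, 11), (17, 12), (19, 5), (19, 18)}; affine count = 16; |E(F_23)| = 17.

Discriminant check: Δ ∝ 4a³ + 27b² = 4·14³ + 27·7² = 4·2744 + 27·49 ≡ 17 (mod 23). Nonzero ⇒ E is nonsingular.
For each x ∈ F_23, compute rhs = x³ + 14·x + 7 mod 23, then count y ∈ F_23 with y² ≡ rhs.
  x = 0: rhs = 7, matching y values: none (0 points).
  x = 1: rhs = 22, matching y values: none (0 points).
  x = 2: rhs = 20, matching y values: none (0 points).
  x = 3: rhs = 7, matching y values: none (0 points).
  x = 4: rhs = 12, matching y values: 9, 14 (2 points).
  x = 5: rhs = 18, matching y values: 8, 15 (2 points).
  x = 6: rhs = 8, matching y values: 10, 13 (2 points).
  x = 7: rhs = 11, matching y values: none (0 points).
  x = 8: rhs = 10, matching y values: none (0 points).
  x = 9: rhs = 11, matching y values: none (0 points).
  x = 10: rhs = 20, matching y values: none (0 points).
  x = 11: rhs = 20, matching y values: none (0 points).
  x = 12: rhs = 17, matching y values: none (0 points).
  x = 13: rhs = 17, matching y values: none (0 points).
  x = 14: rhs = 3, matching y values: 7, 16 (2 points).
  x = 15: rhs = 4, matching y values: 2, 21 (2 points).
  x = 16: rhs = 3, matching y values: 7, 16 (2 points).
  x = 17: rhs = 6, matching y values: 11, 12 (2 points).
  x = 18: rhs = 19, matching y values: none (0 points).
  x = 19: rhs = 2, matching y values: 5, 18 (2 points).
  x = 20: rhs = 7, matching y values: none (0 points).
  x = 21: rhs = 17, matching y values: none (0 points).
  x = 22: rhs = 15, matching y values: none (0 points).
Total affine count: 16.
Full point count |E(F_23)| = 16 + 1 = 17.
Hasse bound: |17 − (23+1)| = |-7| = 7 ≤ 2√23 ≈ 9.5917 ✓.


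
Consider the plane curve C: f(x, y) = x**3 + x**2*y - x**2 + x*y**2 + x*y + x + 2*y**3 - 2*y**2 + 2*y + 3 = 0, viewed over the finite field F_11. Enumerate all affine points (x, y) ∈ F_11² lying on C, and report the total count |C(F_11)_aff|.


Affine F_11-points: {(0, 7), (1, 4), (4, 0), (4, 10), (5, 10), (6, 5), (7, 8), (8, 4), (8, 6), (8, 9), (9, 0), (10, 0), (10, 3), (10, 4)}; count = 14.

For each of the 121 pairs (x, y) ∈ F_11², evaluate f(x, y) mod 11. Record the zeros.
  x = 0: [0↦3, 1↦5, 2↦4, 3↦1, 4↦8, 5↦4, 6↦1, 7↦0, 8↦2, 9↦8, 10↦8]  zeros at y ∈ {7}
  x = 1: [0↦4, 1↦9, 2↦2, 3↦6, 4↦0, 5↦7, 6↦6, 7↦9, 8↦6, 9↦9, 10↦8]  zeros at y ∈ {4}
  x = 2: [0↦9, 1↦8, 2↦8, 3↦10, 4↦4, 5↦2, 6↦5, 7↦3, 8↦8, 9↦10, 10↦10]  zeros at y ∈ ∅
  x = 3: [0↦2, 1↦8, 2↦6, 3↦8, 4↦4, 5↦6, 6↦4, 7↦10, 8↦3, 9↦6, 10↦9]  zeros at y ∈ ∅
  x = 4: [0↦0, 1↦4, 2↦2, 3↦6, 4↦6, 5↦3, 6↦9, 7↦3, 8↦8, 9↦3, 10↦0]  zeros at y ∈ {0, 10}
  x = 5: [0↦9, 1↦2, 2↦2, 3↦10, 4↦5, 5↦10, 6↦4, 7↦10, 8↦7, 9↦7, 10↦0]  zeros at y ∈ {10}
  x = 6: [0↦2, 1↦8, 2↦1, 3↦4, 4↦7, 5↦0, 6↦6, 7↦4, 8↦6, 9↦2, 10↦4]  zeros at y ∈ {5}
  x = 7: [0↦7, 1↦6, 2↦5, 3↦5, 4↦7, 5↦1, 6↦10, 7↦2, 8↦0, 9↦5, 10↦7]  zeros at y ∈ {8}
  x = 8: [0↦8, 1↦2, 2↦9, 3↦8, 4↦0, 5↦8, 6↦0, 7↦10, 8↦6, 9↦0, 10↦4]  zeros at y ∈ {4, 6, 9}
  x = 9: [0↦0, 1↦2, 2↦8, 3↦8, 4↦3, 5↦5, 6↦4, 7↦1, 8↦8, 9↦4, 10↦1]  zeros at y ∈ {0}
  x = 10: [0↦0, 1↦1, 2↦8, 3↦0, 4↦0, 5↦9, 6↦6, 7↦3, 8↦1, 9↦1, 10↦4]  zeros at y ∈ {0, 3, 4}
Collecting zeros: affine points = {(0, 7), (1, 4), (4, 0), (4, 10), (5, 10), (6, 5), (7, 8), (8, 4), (8, 6), (8, 9), (9, 0), (10, 0), (10, 3), (10, 4)}.
Total count |C(F_11)_aff| = 14.


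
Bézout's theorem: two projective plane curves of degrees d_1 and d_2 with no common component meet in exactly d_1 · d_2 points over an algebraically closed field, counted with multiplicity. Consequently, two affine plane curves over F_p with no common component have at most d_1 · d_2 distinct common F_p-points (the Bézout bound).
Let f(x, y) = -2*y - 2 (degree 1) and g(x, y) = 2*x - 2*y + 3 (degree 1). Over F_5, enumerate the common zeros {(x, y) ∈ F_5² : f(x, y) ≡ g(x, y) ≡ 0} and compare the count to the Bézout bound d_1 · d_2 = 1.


Common zeros: {(0, 4)}; count = 1; Bézout bound = 1.

deg(f) = 1, deg(g) = 1, so Bézout bound = 1.
Scan x ∈ F_5. For each x, list the y ∈ F_5 with f(x, y) ≡ 0 and those with g(x, y) ≡ 0 (mod 5); the common zeros in that column are the intersection.
  x = 0: f ≡ 0 at y ∈ {4}; g ≡ 0 at y ∈ {4}; common: {4}.
  x = 1: f ≡ 0 at y ∈ {4}; g ≡ 0 at y ∈ {0}; common: ∅.
  x = 2: f ≡ 0 at y ∈ {4}; g ≡ 0 at y ∈ {1}; common: ∅.
  x = 3: f ≡ 0 at y ∈ {4}; g ≡ 0 at y ∈ {2}; common: ∅.
  x = 4: f ≡ 0 at y ∈ {4}; g ≡ 0 at y ∈ {3}; common: ∅.
Collecting: common zeros = {(0, 4)}, so the count is 1.
Comparison with the Bézout bound: 1 ≤ 1 = deg(f)·deg(g), as expected for curves with no common component (the bound is attained).


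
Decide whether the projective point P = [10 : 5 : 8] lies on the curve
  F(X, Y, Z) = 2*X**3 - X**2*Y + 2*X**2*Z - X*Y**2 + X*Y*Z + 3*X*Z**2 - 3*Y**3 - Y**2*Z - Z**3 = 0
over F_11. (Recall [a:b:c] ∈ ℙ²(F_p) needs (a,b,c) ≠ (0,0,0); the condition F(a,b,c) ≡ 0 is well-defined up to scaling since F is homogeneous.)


F(10,5,8) ≡ 2 (mod 11); P is NOT on the curve.

Evaluate F(10, 5, 8) term-by-term (mod 11).
  2*X**3 ↦ 2·1000·1·1 = 2000
  -X**2*Y ↦ -1·100·5·1 = -500
  2*X**2*Z ↦ 2·100·1·8 = 1600
  -X*Y**2 ↦ -1·10·25·1 = -250
  X*Y*Z ↦ 1·10·5·8 = 400
  3*X*Z**2 ↦ 3·10·1·64 = 1920
  -3*Y**3 ↦ -3·1·125·1 = -375
  -Y**2*Z ↦ -1·1·25·8 = -200
  -Z**3 ↦ -1·1·1·512 = -512
Sum: F(10, 5, 8) = (2000) + (-500) + (1600) + (-250) + (400) + (1920) + (-375) + (-200) + (-512) = 4083.
Reducing mod 11: 4083 ≡ 2 (mod 11).
Since F(a, b, c) ≡ 2 ≠ 0 (mod 11), P does NOT lie on the curve.


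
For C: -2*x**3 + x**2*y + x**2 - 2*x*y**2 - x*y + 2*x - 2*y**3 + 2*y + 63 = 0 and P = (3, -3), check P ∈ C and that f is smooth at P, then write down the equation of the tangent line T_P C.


Tangent line at P: -79*x - 10*y + 207 = 0.

Step 1: f(3, -3) = 0, so P lies on C.
Step 2: partial derivatives
  f_x(x, y) = -6*x**2 + 2*x*y + 2*x - 2*y**2 - y + 2, f_y(x, y) = x**2 - 4*x*y - x - 6*y**2 + 2.
  f_x(P) = -79, f_y(P) = -10 (gradient nonzero, so P is smooth).
Step 3: tangent line at P: -79·(x − 3) + -10·(y − -3) = 0.
Expanding: -79*x - 10*y + 207 = 0.


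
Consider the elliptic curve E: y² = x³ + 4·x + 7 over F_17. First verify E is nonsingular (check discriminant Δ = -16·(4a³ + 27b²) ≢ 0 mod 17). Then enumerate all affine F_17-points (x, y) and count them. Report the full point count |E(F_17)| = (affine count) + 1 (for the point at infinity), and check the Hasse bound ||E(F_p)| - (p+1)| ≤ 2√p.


Affine points = {(4, 6), (4, 11), (5, 4), (5, 13), (6, 3), (6, 14), (7, 2), (7, 15), (12, 7), (12, 10), (14, 6), (14, 11), (15, 5), (15, 12), (16, 6), (16, 11)}; affine count = 16; |E(F_17)| = 17.

Discriminant check: Δ ∝ 4a³ + 27b² = 4·4³ + 27·7² = 4·64 + 27·49 ≡ 15 (mod 17). Nonzero ⇒ E is nonsingular.
For each x ∈ F_17, compute rhs = x³ + 4·x + 7 mod 17, then count y ∈ F_17 with y² ≡ rhs.
  x = 0: rhs = 7, matching y values: none (0 points).
  x = 1: rhs = 12, matching y values: none (0 points).
  x = 2: rhs = 6, matching y values: none (0 points).
  x = 3: rhs = 12, matching y values: none (0 points).
  x = 4: rhs = 2, matching y values: 6, 11 (2 points).
  x = 5: rhs = 16, matching y values: 4, 13 (2 points).
  x = 6: rhs = 9, matching y values: 3, 14 (2 points).
  x = 7: rhs = 4, matching y values: 2, 15 (2 points).
  x = 8: rhs = 7, matching y values: none (0 points).
  x = 9: rhs = 7, matching y values: none (0 points).
  x = 10: rhs = 10, matching y values: none (0 points).
  x = 11: rhs = 5, matching y values: none (0 points).
  x = 12: rhs = 15, matching y values: 7, 10 (2 points).
  x = 13: rhs = 12, matching y values: none (0 points).
  x = 14: rhs = 2, matching y values: 6, 11 (2 points).
  x = 15: rhs = 8, matching y values: 5, 12 (2 points).
  x = 16: rhs = 2, matching y values: 6, 11 (2 points).
Total affine count: 16.
Full point count |E(F_17)| = 16 + 1 = 17.
Hasse bound: |17 − (17+1)| = |-1| = 1 ≤ 2√17 ≈ 8.2462 ✓.


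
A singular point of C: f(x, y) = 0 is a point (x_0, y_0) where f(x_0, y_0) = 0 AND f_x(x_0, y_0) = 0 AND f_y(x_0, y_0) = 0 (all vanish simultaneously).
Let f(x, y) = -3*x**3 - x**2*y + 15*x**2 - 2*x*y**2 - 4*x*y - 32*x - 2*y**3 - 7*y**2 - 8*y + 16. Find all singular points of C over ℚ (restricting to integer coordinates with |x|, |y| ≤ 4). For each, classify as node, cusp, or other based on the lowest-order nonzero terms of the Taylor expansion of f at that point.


Singular points: {(2, -2)}; classification: node.

Compute partial derivatives:
  f_x = -9*x**2 - 2*x*y + 30*x - 2*y**2 - 4*y - 32.
  f_y = -x**2 - 4*x*y - 4*x - 6*y**2 - 14*y - 8.
Scan x_0 ∈ {−4, ..., 4}. For each x_0, f_y(x_0, y) is a polynomial in y; find its integer roots y ∈ {−4, ..., 4}, then test f_x and f at those candidates.
  x = -4: f_y(-4, y) = -6*y**2 + 2*y - 8; no integer root y with |y| ≤ 4.
  x = -3: f_y(-3, y) = -6*y**2 - 2*y - 5; no integer root y with |y| ≤ 4.
  x = -2: f_y(-2, y) = -6*y**2 - 6*y - 4; no integer root y with |y| ≤ 4.
  x = -1: f_y(-1, y) = -6*y**2 - 10*y - 5; no integer root y with |y| ≤ 4.
  x = 0: f_y(0, y) = -6*y**2 - 14*y - 8; vanishes at y ∈ {-1}. (0, -1): f_x = -30 ≠ 0.
  x = 1: f_y(1, y) = -6*y**2 - 18*y - 13; no integer root y with |y| ≤ 4.
  x = 2: f_y(2, y) = -6*y**2 - 22*y - 20; vanishes at y ∈ {-2}. (2, -2): f_x = 0, f = 0 — SINGULAR.
  x = 3: f_y(3, y) = -6*y**2 - 26*y - 29; no integer root y with |y| ≤ 4.
  x = 4: f_y(4, y) = -6*y**2 - 30*y - 40; no integer root y with |y| ≤ 4.
Only singular point on the grid: (2, -2).
Classify: substitute x = 2 + u, y = -2 + v and expand: f = -3*u**3 - u**2*v - u**2 - 2*u*v**2 - 2*v**3 + v**2.
No constant or linear terms (consistent with a singular point). Quadratic part: -u**2 + v**2. Cubic part: -3*u**3 - u**2*v - 2*u*v**2 - 2*v**3.
The quadratic part v**2 - u**2 = (v − u)(v + u) splits into two distinct linear factors, so there are two distinct tangent lines y − -2 = ±(x − 2) — this is a node (ordinary double point).
Classification: node.


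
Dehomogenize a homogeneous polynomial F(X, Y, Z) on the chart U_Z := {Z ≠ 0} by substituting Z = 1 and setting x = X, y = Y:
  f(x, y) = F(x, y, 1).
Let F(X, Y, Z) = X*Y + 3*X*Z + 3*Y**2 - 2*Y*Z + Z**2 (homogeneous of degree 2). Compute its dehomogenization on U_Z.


f(x, y) = x*y + 3*x + 3*y**2 - 2*y + 1

On U_Z we set Z = 1. Each monomial c·X^i·Y^j·Z^k in F becomes c·x^i·y^j·1^k = c·x^i·y^j.
Substituting Z = 1: F(X, Y, 1) = x*y + 3*x + 3*y**2 - 2*y + 1.
Note: deg(f) ≤ deg(F) = 2; strict inequality happens when F is divisible by Z (lost terms).


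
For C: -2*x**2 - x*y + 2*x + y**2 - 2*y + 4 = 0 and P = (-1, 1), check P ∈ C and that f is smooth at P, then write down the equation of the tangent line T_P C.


Tangent line at P: 5*x + y + 4 = 0.

Step 1: f(-1, 1) = 0, so P lies on C.
Step 2: partial derivatives
  f_x(x, y) = -4*x - y + 2, f_y(x, y) = -x + 2*y - 2.
  f_x(P) = 5, f_y(P) = 1 (gradient nonzero, so P is smooth).
Step 3: tangent line at P: 5·(x − -1) + 1·(y − 1) = 0.
Expanding: 5*x + y + 4 = 0.


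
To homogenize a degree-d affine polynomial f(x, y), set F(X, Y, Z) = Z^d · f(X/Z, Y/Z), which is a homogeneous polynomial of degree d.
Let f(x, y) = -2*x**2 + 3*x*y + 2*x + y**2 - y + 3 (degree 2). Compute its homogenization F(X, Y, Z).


F(X, Y, Z) = -2*X**2 + 3*X*Y + 2*X*Z + Y**2 - Y*Z + 3*Z**2

deg(f) = 2.
Substitute x = X/Z, y = Y/Z into f, then multiply by Z^2.
  monomial -2·x^2·y^0 ↦ -2·X^2·Y^0·Z^0.
  monomial 3·x^1·y^1 ↦ 3·X^1·Y^1·Z^0.
  monomial 2·x^1·y^0 ↦ 2·X^1·Y^0·Z^1.
  monomial 1·x^0·y^2 ↦ 1·X^0·Y^2·Z^0.
  monomial -1·x^0·y^1 ↦ -1·X^0·Y^1·Z^1.
  monomial 3·x^0·y^0 ↦ 3·X^0·Y^0·Z^2.
Collecting: F(X, Y, Z) = -2*X**2 + 3*X*Y + 2*X*Z + Y**2 - Y*Z + 3*Z**2.


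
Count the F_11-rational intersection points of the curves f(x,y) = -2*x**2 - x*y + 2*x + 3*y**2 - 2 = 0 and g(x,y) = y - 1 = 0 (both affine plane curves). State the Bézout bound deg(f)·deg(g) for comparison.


Common zeros: {(1, 1), (5, 1)}; count = 2; Bézout bound = 2.

deg(f) = 2, deg(g) = 1, so Bézout bound = 2.
Scan x ∈ F_11. For each x, list the y ∈ F_11 with f(x, y) ≡ 0 and those with g(x, y) ≡ 0 (mod 11); the common zeros in that column are the intersection.
  x = 0: f ≡ 0 at y ∈ ∅; g ≡ 0 at y ∈ {1}; common: ∅.
  x = 1: f ≡ 0 at y ∈ {1, 3}; g ≡ 0 at y ∈ {1}; common: {1}.
  x = 2: f ≡ 0 at y ∈ ∅; g ≡ 0 at y ∈ {1}; common: ∅.
  x = 3: f ≡ 0 at y ∈ {4, 8}; g ≡ 0 at y ∈ {1}; common: ∅.
  x = 4: f ≡ 0 at y ∈ {2, 3}; g ≡ 0 at y ∈ {1}; common: ∅.
  x = 5: f ≡ 0 at y ∈ {1, 8}; g ≡ 0 at y ∈ {1}; common: {1}.
  x = 6: f ≡ 0 at y ∈ ∅; g ≡ 0 at y ∈ {1}; common: ∅.
  x = 7: f ≡ 0 at y ∈ {2, 4}; g ≡ 0 at y ∈ {1}; common: ∅.
  x = 8: f ≡ 0 at y ∈ ∅; g ≡ 0 at y ∈ {1}; common: ∅.
  x = 9: f ≡ 0 at y ∈ ∅; g ≡ 0 at y ∈ {1}; common: ∅.
  x = 10: f ≡ 0 at y ∈ ∅; g ≡ 0 at y ∈ {1}; common: ∅.
Collecting: common zeros = {(1, 1), (5, 1)}, so the count is 2.
Comparison with the Bézout bound: 2 ≤ 2 = deg(f)·deg(g), as expected for curves with no common component (the bound is attained).


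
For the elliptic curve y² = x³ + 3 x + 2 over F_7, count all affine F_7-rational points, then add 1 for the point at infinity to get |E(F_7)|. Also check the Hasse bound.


Affine points = {(0, 3), (0, 4), (2, 3), (2, 4), (4, 1), (4, 6), (5, 3), (5, 4)}; affine count = 8; |E(F_7)| = 9.

Discriminant check: Δ ∝ 4a³ + 27b² = 4·3³ + 27·2² = 4·27 + 27·4 ≡ 6 (mod 7). Nonzero ⇒ E is nonsingular.
For each x ∈ F_7, compute rhs = x³ + 3·x + 2 mod 7, then count y ∈ F_7 with y² ≡ rhs.
  x = 0: rhs = 2, matching y values: 3, 4 (2 points).
  x = 1: rhs = 6, matching y values: none (0 points).
  x = 2: rhs = 2, matching y values: 3, 4 (2 points).
  x = 3: rhs = 3, matching y values: none (0 points).
  x = 4: rhs = 1, matching y values: 1, 6 (2 points).
  x = 5: rhs = 2, matching y values: 3, 4 (2 points).
  x = 6: rhs = 5, matching y values: none (0 points).
Total affine count: 8.
Full point count |E(F_7)| = 8 + 1 = 9.
Hasse bound: |9 − (7+1)| = |1| = 1 ≤ 2√7 ≈ 5.2915 ✓.


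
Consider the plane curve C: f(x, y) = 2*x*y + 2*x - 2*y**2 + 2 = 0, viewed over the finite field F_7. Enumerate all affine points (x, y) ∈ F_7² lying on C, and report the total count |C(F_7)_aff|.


Affine F_7-points: {(0, 1), (0, 6), (1, 2), (1, 6), (2, 3), (2, 6), (3, 4), (3, 6), (4, 5), (4, 6), (5, 6), (6, 0), (6, 6)}; count = 13.

For each of the 49 pairs (x, y) ∈ F_7², evaluate f(x, y) mod 7. Record the zeros.
  x = 0: [0↦2, 1↦0, 2↦1, 3↦5, 4↦5, 5↦1, 6↦0]  zeros at y ∈ {1, 6}
  x = 1: [0↦4, 1↦4, 2↦0, 3↦6, 4↦1, 5↦6, 6↦0]  zeros at y ∈ {2, 6}
  x = 2: [0↦6, 1↦1, 2↦6, 3↦0, 4↦4, 5↦4, 6↦0]  zeros at y ∈ {3, 6}
  x = 3: [0↦1, 1↦5, 2↦5, 3↦1, 4↦0, 5↦2, 6↦0]  zeros at y ∈ {4, 6}
  x = 4: [0↦3, 1↦2, 2↦4, 3↦2, 4↦3, 5↦0, 6↦0]  zeros at y ∈ {5, 6}
  x = 5: [0↦5, 1↦6, 2↦3, 3↦3, 4↦6, 5↦5, 6↦0]  zeros at y ∈ {6}
  x = 6: [0↦0, 1↦3, 2↦2, 3↦4, 4↦2, 5↦3, 6↦0]  zeros at y ∈ {0, 6}
Collecting zeros: affine points = {(0, 1), (0, 6), (1, 2), (1, 6), (2, 3), (2, 6), (3, 4), (3, 6), (4, 5), (4, 6), (5, 6), (6, 0), (6, 6)}.
Total count |C(F_7)_aff| = 13.


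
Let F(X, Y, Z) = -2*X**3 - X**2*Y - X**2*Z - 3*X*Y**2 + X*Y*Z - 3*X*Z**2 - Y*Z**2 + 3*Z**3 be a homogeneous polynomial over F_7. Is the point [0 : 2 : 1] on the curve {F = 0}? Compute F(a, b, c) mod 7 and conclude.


F(0,2,1) ≡ 1 (mod 7); P is NOT on the curve.

Evaluate F(0, 2, 1) term-by-term (mod 7).
  -2*X**3 ↦ -2·0·1·1 = 0
  -X**2*Y ↦ -1·0·2·1 = 0
  -X**2*Z ↦ -1·0·1·1 = 0
  -3*X*Y**2 ↦ -3·0·4·1 = 0
  X*Y*Z ↦ 1·0·2·1 = 0
  -3*X*Z**2 ↦ -3·0·1·1 = 0
  -Y*Z**2 ↦ -1·1·2·1 = -2
  3*Z**3 ↦ 3·1·1·1 = 3
Sum: F(0, 2, 1) = (0) + (0) + (0) + (0) + (0) + (0) + (-2) + (3) = 1.
Reducing mod 7: 1 ≡ 1 (mod 7).
Since F(a, b, c) ≡ 1 ≠ 0 (mod 7), P does NOT lie on the curve.


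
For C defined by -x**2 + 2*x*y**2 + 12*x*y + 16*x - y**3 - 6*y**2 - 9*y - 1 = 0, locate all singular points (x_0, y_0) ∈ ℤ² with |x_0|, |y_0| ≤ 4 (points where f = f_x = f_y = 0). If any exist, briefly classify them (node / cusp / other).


Singular points: {(-1, -3)}; classification: node.

Compute partial derivatives:
  f_x = -2*x + 2*y**2 + 12*y + 16.
  f_y = 4*x*y + 12*x - 3*y**2 - 12*y - 9.
Scan x_0 ∈ {−4, ..., 4}. For each x_0, f_y(x_0, y) is a polynomial in y; find its integer roots y ∈ {−4, ..., 4}, then test f_x and f at those candidates.
  x = -4: f_y(-4, y) = -3*y**2 - 28*y - 57; vanishes at y ∈ {-3}. (-4, -3): f_x = 6 ≠ 0.
  x = -3: f_y(-3, y) = -3*y**2 - 24*y - 45; vanishes at y ∈ {-3}. (-3, -3): f_x = 4 ≠ 0.
  x = -2: f_y(-2, y) = -3*y**2 - 20*y - 33; vanishes at y ∈ {-3}. (-2, -3): f_x = 2 ≠ 0.
  x = -1: f_y(-1, y) = -3*y**2 - 16*y - 21; vanishes at y ∈ {-3}. (-1, -3): f_x = 0, f = 0 — SINGULAR.
  x = 0: f_y(0, y) = -3*y**2 - 12*y - 9; vanishes at y ∈ {-3, -1}. (0, -3): f_x = -2 ≠ 0; (0, -1): f_x = 6 ≠ 0.
  x = 1: f_y(1, y) = -3*y**2 - 8*y + 3; vanishes at y ∈ {-3}. (1, -3): f_x = -4 ≠ 0.
  x = 2: f_y(2, y) = -3*y**2 - 4*y + 15; vanishes at y ∈ {-3}. (2, -3): f_x = -6 ≠ 0.
  x = 3: f_y(3, y) = 27 - 3*y**2; vanishes at y ∈ {-3, 3}. (3, -3): f_x = -8 ≠ 0; (3, 3): f_x = 64 ≠ 0.
  x = 4: f_y(4, y) = -3*y**2 + 4*y + 39; vanishes at y ∈ {-3}. (4, -3): f_x = -10 ≠ 0.
Only singular point on the grid: (-1, -3).
Classify: substitute x = -1 + u, y = -3 + v and expand: f = -u**2 + 2*u*v**2 - v**3 + v**2.
No constant or linear terms (consistent with a singular point). Quadratic part: -u**2 + v**2. Cubic part: 2*u*v**2 - v**3.
The quadratic part v**2 - u**2 = (v − u)(v + u) splits into two distinct linear factors, so there are two distinct tangent lines y − -3 = ±(x − -1) — this is a node (ordinary double point).
Classification: node.


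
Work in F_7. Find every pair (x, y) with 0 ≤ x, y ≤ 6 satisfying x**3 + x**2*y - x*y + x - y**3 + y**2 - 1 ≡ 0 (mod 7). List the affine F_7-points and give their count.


Affine F_7-points: {(0, 4), (3, 1), (5, 4)}; count = 3.

For each of the 49 pairs (x, y) ∈ F_7², evaluate f(x, y) mod 7. Record the zeros.
  x = 0: [0↦6, 1↦6, 2↦2, 3↦2, 4↦0, 5↦4, 6↦1]  zeros at y ∈ {4}
  x = 1: [0↦1, 1↦1, 2↦4, 3↦4, 4↦2, 5↦6, 6↦3]  zeros at y ∈ ∅
  x = 2: [0↦2, 1↦4, 2↦2, 3↦4, 4↦4, 5↦3, 6↦2]  zeros at y ∈ ∅
  x = 3: [0↦1, 1↦0, 2↦2, 3↦1, 4↦5, 5↦1, 6↦4]  zeros at y ∈ {1}
  x = 4: [0↦4, 1↦2, 2↦3, 3↦1, 4↦4, 5↦6, 6↦1]  zeros at y ∈ ∅
  x = 5: [0↦3, 1↦2, 2↦4, 3↦3, 4↦0, 5↦3, 6↦6]  zeros at y ∈ {4}
  x = 6: [0↦4, 1↦6, 2↦4, 3↦6, 4↦6, 5↦5, 6↦4]  zeros at y ∈ ∅
Collecting zeros: affine points = {(0, 4), (3, 1), (5, 4)}.
Total count |C(F_7)_aff| = 3.


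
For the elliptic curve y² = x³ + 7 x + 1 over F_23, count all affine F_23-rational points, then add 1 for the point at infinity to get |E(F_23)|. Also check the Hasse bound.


Affine points = {(0, 1), (0, 22), (1, 3), (1, 20), (2, 0), (3, 7), (3, 16), (4, 1), (4, 22), (5, 0), (6, 11), (6, 12), (7, 5), (7, 18), (10, 6), (10, 17), (11, 11), (11, 12), (13, 9), (13, 14), (15, 10), (15, 13), (16, 0), (18, 5), (18, 18), (19, 1), (19, 22), (21, 5), (21, 18), (22, 4), (22, 19)}; affine count = 31; |E(F_23)| = 32.

Discriminant check: Δ ∝ 4a³ + 27b² = 4·7³ + 27·1² = 4·343 + 27·1 ≡ 19 (mod 23). Nonzero ⇒ E is nonsingular.
For each x ∈ F_23, compute rhs = x³ + 7·x + 1 mod 23, then count y ∈ F_23 with y² ≡ rhs.
  x = 0: rhs = 1, matching y values: 1, 22 (2 points).
  x = 1: rhs = 9, matching y values: 3, 20 (2 points).
  x = 2: rhs = 0, matching y values: 0 (1 points).
  x = 3: rhs = 3, matching y values: 7, 16 (2 points).
  x = 4: rhs = 1, matching y values: 1, 22 (2 points).
  x = 5: rhs = 0, matching y values: 0 (1 points).
  x = 6: rhs = 6, matching y values: 11, 12 (2 points).
  x = 7: rhs = 2, matching y values: 5, 18 (2 points).
  x = 8: rhs = 17, matching y values: none (0 points).
  x = 9: rhs = 11, matching y values: none (0 points).
  x = 10: rhs = 13, matching y values: 6, 17 (2 points).
  x = 11: rhs = 6, matching y values: 11, 12 (2 points).
  x = 12: rhs = 19, matching y values: none (0 points).
  x = 13: rhs = 12, matching y values: 9, 14 (2 points).
  x = 14: rhs = 14, matching y values: none (0 points).
  x = 15: rhs = 8, matching y values: 10, 13 (2 points).
  x = 16: rhs = 0, matching y values: 0 (1 points).
  x = 17: rhs = 19, matching y values: none (0 points).
  x = 18: rhs = 2, matching y values: 5, 18 (2 points).
  x = 19: rhs = 1, matching y values: 1, 22 (2 points).
  x = 20: rhs = 22, matching y values: none (0 points).
  x = 21: rhs = 2, matching y values: 5, 18 (2 points).
  x = 22: rhs = 16, matching y values: 4, 19 (2 points).
Total affine count: 31.
Full point count |E(F_23)| = 31 + 1 = 32.
Hasse bound: |32 − (23+1)| = |8| = 8 ≤ 2√23 ≈ 9.5917 ✓.
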